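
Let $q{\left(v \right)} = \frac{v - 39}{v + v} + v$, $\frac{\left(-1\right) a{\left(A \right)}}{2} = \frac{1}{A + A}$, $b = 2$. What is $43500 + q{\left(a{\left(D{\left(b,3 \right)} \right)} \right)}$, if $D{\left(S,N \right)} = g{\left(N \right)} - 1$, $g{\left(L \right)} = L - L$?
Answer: $43482$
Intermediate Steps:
$g{\left(L \right)} = 0$
$D{\left(S,N \right)} = -1$ ($D{\left(S,N \right)} = 0 - 1 = -1$)
$a{\left(A \right)} = - \frac{1}{A}$ ($a{\left(A \right)} = - \frac{2}{A + A} = - \frac{2}{2 A} = - 2 \frac{1}{2 A} = - \frac{1}{A}$)
$q{\left(v \right)} = v + \frac{-39 + v}{2 v}$ ($q{\left(v \right)} = \frac{-39 + v}{2 v} + v = v + \frac{-39 + v}{2 v}$)
$43500 + q{\left(a{\left(D{\left(b,3 \right)} \right)} \right)} = 43500 - \left(- \frac{3}{2} + \frac{39}{2}\right) = 43500 + \left(\frac{1}{2} + 1 - \frac{39}{2 \cdot 1}\right) = 43500 + \left(\frac{1}{2} + 1 - \frac{39}{2}\right) = 43500 - 18 = 43482$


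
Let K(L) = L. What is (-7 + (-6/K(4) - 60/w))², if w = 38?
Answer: 146689/1444 ≈ 101.59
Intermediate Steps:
(-7 + (-6/K(4) - 60/w))² = (-7 + (-6/4 - 60/38))² = (-7 + (-6*¼ - 60*1/38))² = (-7 + (-3/2 - 30/19))² = (-7 - 117/38)² = (-383/38)² = 146689/1444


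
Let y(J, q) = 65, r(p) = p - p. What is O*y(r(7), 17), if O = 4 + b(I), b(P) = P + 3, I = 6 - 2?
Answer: 715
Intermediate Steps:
r(p) = 0
I = 4
b(P) = 3 + P
O = 11 (O = 4 + (3 + 4) = 4 + 7 = 11)
O*y(r(7), 17) = 11*65 = 715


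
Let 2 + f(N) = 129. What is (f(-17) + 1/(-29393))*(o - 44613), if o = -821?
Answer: -169601032940/29393 ≈ -5.7701e+6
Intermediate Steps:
f(N) = 127 (f(N) = -2 + 129 = 127)
(f(-17) + 1/(-29393))*(o - 44613) = (127 + 1/(-29393))*(-821 - 44613) = (127 - 1/29393)*(-45434) = (3732910/29393)*(-45434) = -169601032940/29393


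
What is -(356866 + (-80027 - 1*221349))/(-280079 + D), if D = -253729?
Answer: 27745/266904 ≈ 0.10395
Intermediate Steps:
-(356866 + (-80027 - 1*221349))/(-280079 + D) = -(356866 + (-80027 - 1*221349))/(-280079 - 253729) = -(356866 + (-80027 - 221349))/(-533808) = -(356866 - 301376)*(-1)/533808 = -55490*(-1)/533808 = -1*(-27745/266904) = 27745/266904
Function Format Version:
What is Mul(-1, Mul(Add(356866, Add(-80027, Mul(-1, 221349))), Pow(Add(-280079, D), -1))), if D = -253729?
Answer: Rational(27745, 266904) ≈ 0.10395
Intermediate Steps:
Mul(-1, Mul(Add(356866, Add(-80027, Mul(-1, 221349))), Pow(Add(-280079, D), -1))) = Mul(-1, Mul(Add(356866, Add(-80027, Mul(-1, 221349))), Pow(Add(-280079, -253729), -1))) = Mul(-1, Mul(Add(356866, Add(-80027, -221349)), Pow(-533808, -1))) = Mul(-1, Mul(Add(356866, -301376), Rational(-1, 533808))) = Mul(-1, Mul(55490, Rational(-1, 533808))) = Mul(-1, Rational(-27745, 266904)) = Rational(27745, 266904)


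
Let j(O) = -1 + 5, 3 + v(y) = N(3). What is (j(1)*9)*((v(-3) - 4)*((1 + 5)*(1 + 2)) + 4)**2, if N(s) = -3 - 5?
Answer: 2547216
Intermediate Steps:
N(s) = -8
v(y) = -11 (v(y) = -3 - 8 = -11)
j(O) = 4
(j(1)*9)*((v(-3) - 4)*((1 + 5)*(1 + 2)) + 4)**2 = (4*9)*((-11 - 4)*((1 + 5)*(1 + 2)) + 4)**2 = 36*(-90*3 + 4)**2 = 36*(-15*18 + 4)**2 = 36*(-270 + 4)**2 = 36*(-266)**2 = 36*70756 = 2547216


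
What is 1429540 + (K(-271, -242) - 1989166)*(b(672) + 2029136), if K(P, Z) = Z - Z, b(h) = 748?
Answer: -4037774807204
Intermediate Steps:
K(P, Z) = 0
1429540 + (K(-271, -242) - 1989166)*(b(672) + 2029136) = 1429540 + (0 - 1989166)*(748 + 2029136) = 1429540 - 1989166*2029884 = 1429540 - 4037776236744 = -4037774807204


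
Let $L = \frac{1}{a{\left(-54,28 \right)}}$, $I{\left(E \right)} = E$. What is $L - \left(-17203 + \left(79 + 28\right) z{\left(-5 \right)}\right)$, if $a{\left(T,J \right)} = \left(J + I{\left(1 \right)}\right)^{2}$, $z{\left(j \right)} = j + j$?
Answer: $\frac{15367594}{841} \approx 18273.0$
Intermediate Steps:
$z{\left(j \right)} = 2 j$
$a{\left(T,J \right)} = \left(1 + J\right)^{2}$ ($a{\left(T,J \right)} = \left(J + 1\right)^{2} = \left(1 + J\right)^{2}$)
$L = \frac{1}{841}$ ($L = \frac{1}{\left(1 + 28\right)^{2}} = \frac{1}{29^{2}} = \frac{1}{841} \approx 0.0011891$)
$L - \left(-17203 + \left(79 + 28\right) z{\left(-5 \right)}\right) = \frac{1}{841} + \left(17203 - \left(79 + 28\right) 2 \left(-5\right)\right) = \frac{1}{841} + \left(17203 - 107 \left(-10\right)\right) = \frac{1}{841} + \left(17203 - -1070\right) = \frac{1}{841} + \left(17203 + 1070\right) = \frac{1}{841} + 18273 = \frac{15367594}{841}$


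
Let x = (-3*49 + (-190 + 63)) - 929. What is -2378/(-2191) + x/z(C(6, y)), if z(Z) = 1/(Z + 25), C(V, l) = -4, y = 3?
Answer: -55348855/2191 ≈ -25262.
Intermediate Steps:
z(Z) = 1/(25 + Z)
x = -1203 (x = (-147 - 127) - 929 = -274 - 929 = -1203)
-2378/(-2191) + x/z(C(6, y)) = -2378/(-2191) - 1203/(1/(25 - 4)) = -2378*(-1/2191) - 1203/(1/21) = 2378/2191 - 1203/1/21 = 2378/2191 - 1203*21 = 2378/2191 - 25263 = -55348855/2191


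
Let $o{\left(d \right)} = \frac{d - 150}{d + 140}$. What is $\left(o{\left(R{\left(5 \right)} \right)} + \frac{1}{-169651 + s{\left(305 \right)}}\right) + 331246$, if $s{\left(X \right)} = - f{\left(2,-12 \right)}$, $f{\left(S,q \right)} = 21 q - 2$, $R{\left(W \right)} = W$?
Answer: $\frac{56111909264}{169397} \approx 3.3125 \cdot 10^{5}$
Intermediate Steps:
$f{\left(S,q \right)} = -2 + 21 q$
$o{\left(d \right)} = \frac{-150 + d}{140 + d}$
$s{\left(X \right)} = 254$ ($s{\left(X \right)} = - (-2 + 21 \left(-12\right)) = - (-2 - 252) = \left(-1\right) \left(-254\right) = 254$)
$\left(o{\left(R{\left(5 \right)} \right)} + \frac{1}{-169651 + s{\left(305 \right)}}\right) + 331246 = \left(\frac{-150 + 5}{140 + 5} + \frac{1}{-169651 + 254}\right) + 331246 = \left(\frac{1}{145} \left(-145\right) + \frac{1}{-169397}\right) + 331246 = \left(\frac{1}{145} \left(-145\right) - \frac{1}{169397}\right) + 331246 = \left(-1 - \frac{1}{169397}\right) + 331246 = - \frac{169398}{169397} + 331246 = \frac{56111909264}{169397}$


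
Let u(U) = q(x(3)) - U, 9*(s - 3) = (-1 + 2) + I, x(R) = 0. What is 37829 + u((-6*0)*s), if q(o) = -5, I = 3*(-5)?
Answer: 37824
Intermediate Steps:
I = -15
s = 13/9 (s = 3 + ((-1 + 2) - 15)/9 = 3 + (1 - 15)/9 = 3 + (⅑)*(-14) = 3 - 14/9 = 13/9 ≈ 1.4444)
u(U) = -5 - U
37829 + u((-6*0)*s) = 37829 + (-5 - (-6*0)*13/9) = 37829 + (-5 - 0*13/9) = 37829 + (-5 - 1*0) = 37829 + (-5 + 0) = 37829 - 5 = 37824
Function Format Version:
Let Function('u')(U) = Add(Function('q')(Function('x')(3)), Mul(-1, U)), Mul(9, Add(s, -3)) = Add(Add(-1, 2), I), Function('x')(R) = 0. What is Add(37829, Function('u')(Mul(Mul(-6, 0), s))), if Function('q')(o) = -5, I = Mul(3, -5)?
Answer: 37824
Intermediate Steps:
I = -15
s = Rational(13, 9) (s = Add(3, Mul(Rational(1, 9), Add(Add(-1, 2), -15))) = Add(3, Mul(Rational(1, 9), Add(1, -15))) = Add(3, Mul(Rational(1, 9), -14)) = Add(3, Rational(-14, 9)) = Rational(13, 9) ≈ 1.4444)
Function('u')(U) = Add(-5, Mul(-1, U))
Add(37829, Function('u')(Mul(Mul(-6, 0), s))) = Add(37829, Add(-5, Mul(-1, Mul(Mul(-6, 0), Rational(13, 9))))) = Add(37829, Add(-5, Mul(-1, Mul(0, Rational(13, 9))))) = Add(37829, Add(-5, Mul(-1, 0))) = Add(37829, Add(-5, 0)) = Add(37829, -5) = 37824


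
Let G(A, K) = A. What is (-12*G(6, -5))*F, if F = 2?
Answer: -144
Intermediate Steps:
(-12*G(6, -5))*F = -12*6*2 = -72*2 = -144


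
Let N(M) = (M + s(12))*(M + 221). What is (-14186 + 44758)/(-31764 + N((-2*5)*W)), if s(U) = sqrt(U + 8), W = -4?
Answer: -54326444/37779213 - 443294*sqrt(5)/12593071 ≈ -1.5167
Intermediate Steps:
s(U) = sqrt(8 + U)
N(M) = (221 + M)*(M + 2*sqrt(5)) (N(M) = (M + sqrt(8 + 12))*(M + 221) = (M + sqrt(20))*(221 + M) = (M + 2*sqrt(5))*(221 + M) = (221 + M)*(M + 2*sqrt(5)))
(-14186 + 44758)/(-31764 + N((-2*5)*W)) = (-14186 + 44758)/(-31764 + ((-2*5*(-4))**2 + 221*(-2*5*(-4)) + 442*sqrt(5) + 2*(-2*5*(-4))*sqrt(5))) = 30572/(-31764 + ((-10*(-4))**2 + 221*(-10*(-4)) + 442*sqrt(5) + 2*(-10*(-4))*sqrt(5))) = 30572/(-31764 + (40**2 + 221*40 + 442*sqrt(5) + 2*40*sqrt(5))) = 30572/(-31764 + (1600 + 8840 + 442*sqrt(5) + 80*sqrt(5))) = 30572/(-31764 + (10440 + 522*sqrt(5))) = 30572/(-21324 + 522*sqrt(5))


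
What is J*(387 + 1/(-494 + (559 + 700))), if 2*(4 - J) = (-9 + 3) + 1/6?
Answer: 6143162/2295 ≈ 2676.8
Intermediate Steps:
J = 83/12 (J = 4 - ((-9 + 3) + 1/6)/2 = 4 - (-6 + ⅙)/2 = 4 - ½*(-35/6) = 4 + 35/12 = 83/12 ≈ 6.9167)
J*(387 + 1/(-494 + (559 + 700))) = 83*(387 + 1/(-494 + (559 + 700)))/12 = 83*(387 + 1/(-494 + 1259))/12 = 83*(387 + 1/765)/12 = (83/12)*(296056/765) = 6143162/2295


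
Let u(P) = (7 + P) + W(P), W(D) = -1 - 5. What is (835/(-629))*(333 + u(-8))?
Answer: -272210/629 ≈ -432.77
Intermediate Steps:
W(D) = -6
u(P) = 1 + P (u(P) = (7 + P) - 6 = 1 + P)
(835/(-629))*(333 + u(-8)) = (835/(-629))*(333 + (1 - 8)) = (835*(-1/629))*(333 - 7) = -835/629*326 = -272210/629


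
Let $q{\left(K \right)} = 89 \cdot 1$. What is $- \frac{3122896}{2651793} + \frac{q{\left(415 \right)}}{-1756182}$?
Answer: $- \frac{1828203250883}{1552343711442} \approx -1.1777$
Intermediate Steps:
$q{\left(K \right)} = 89$
$- \frac{3122896}{2651793} + \frac{q{\left(415 \right)}}{-1756182} = - \frac{3122896}{2651793} + \frac{89}{-1756182} = \left(-3122896\right) \frac{1}{2651793} + 89 \left(- \frac{1}{1756182}\right) = - \frac{3122896}{2651793} - \frac{89}{1756182} = - \frac{1828203250883}{1552343711442}$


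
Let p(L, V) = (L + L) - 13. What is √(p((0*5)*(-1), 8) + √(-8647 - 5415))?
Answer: √(-13 + I*√14062) ≈ 7.2902 + 8.1331*I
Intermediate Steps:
p(L, V) = -13 + 2*L (p(L, V) = 2*L - 13 = -13 + 2*L)
√(p((0*5)*(-1), 8) + √(-8647 - 5415)) = √((-13 + 2*((0*5)*(-1))) + √(-8647 - 5415)) = √((-13 + 2*(0*(-1))) + √(-14062)) = √((-13 + 2*0) + I*√14062) = √((-13 + 0) + I*√14062) = √(-13 + I*√14062)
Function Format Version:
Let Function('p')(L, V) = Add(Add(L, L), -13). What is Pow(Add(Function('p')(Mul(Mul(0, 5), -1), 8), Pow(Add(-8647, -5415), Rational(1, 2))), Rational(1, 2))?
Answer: Pow(Add(-13, Mul(I, Pow(14062, Rational(1, 2)))), Rational(1, 2)) ≈ Add(7.2902, Mul(8.1331, I))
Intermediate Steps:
Function('p')(L, V) = Add(-13, Mul(2, L)) (Function('p')(L, V) = Add(Mul(2, L), -13) = Add(-13, Mul(2, L)))
Pow(Add(Function('p')(Mul(Mul(0, 5), -1), 8), Pow(Add(-8647, -5415), Rational(1, 2))), Rational(1, 2)) = Pow(Add(Add(-13, Mul(2, Mul(Mul(0, 5), -1))), Pow(Add(-8647, -5415), Rational(1, 2))), Rational(1, 2)) = Pow(Add(Add(-13, Mul(2, Mul(0, -1))), Pow(-14062, Rational(1, 2))), Rational(1, 2)) = Pow(Add(Add(-13, Mul(2, 0)), Mul(I, Pow(14062, Rational(1, 2)))), Rational(1, 2)) = Pow(Add(Add(-13, 0), Mul(I, Pow(14062, Rational(1, 2)))), Rational(1, 2)) = Pow(Add(-13, Mul(I, Pow(14062, Rational(1, 2)))), Rational(1, 2))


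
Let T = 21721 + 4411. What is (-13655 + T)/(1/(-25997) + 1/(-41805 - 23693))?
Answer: -21245230540362/91495 ≈ -2.3220e+8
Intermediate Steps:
T = 26132
(-13655 + T)/(1/(-25997) + 1/(-41805 - 23693)) = (-13655 + 26132)/(1/(-25997) + 1/(-41805 - 23693)) = 12477/(-1/25997 + 1/(-65498)) = 12477/(-1/25997 - 1/65498) = 12477/(-91495/1702751506) = 12477*(-1702751506/91495) = -21245230540362/91495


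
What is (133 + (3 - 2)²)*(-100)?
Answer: -13400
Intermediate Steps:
(133 + (3 - 2)²)*(-100) = (133 + 1²)*(-100) = (133 + 1)*(-100) = 134*(-100) = -13400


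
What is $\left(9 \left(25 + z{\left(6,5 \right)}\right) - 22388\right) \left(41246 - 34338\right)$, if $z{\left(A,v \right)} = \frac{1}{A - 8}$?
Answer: $-153133090$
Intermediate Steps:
$z{\left(A,v \right)} = \frac{1}{-8 + A}$
$\left(9 \left(25 + z{\left(6,5 \right)}\right) - 22388\right) \left(41246 - 34338\right) = \left(9 \left(25 + \frac{1}{-8 + 6}\right) - 22388\right) \left(41246 - 34338\right) = \left(9 \left(25 + \frac{1}{-2}\right) - 22388\right) 6908 = \left(9 \left(25 - \frac{1}{2}\right) - 22388\right) 6908 = \left(9 \cdot \frac{49}{2} - 22388\right) 6908 = \left(\frac{441}{2} - 22388\right) 6908 = \left(- \frac{44335}{2}\right) 6908 = -153133090$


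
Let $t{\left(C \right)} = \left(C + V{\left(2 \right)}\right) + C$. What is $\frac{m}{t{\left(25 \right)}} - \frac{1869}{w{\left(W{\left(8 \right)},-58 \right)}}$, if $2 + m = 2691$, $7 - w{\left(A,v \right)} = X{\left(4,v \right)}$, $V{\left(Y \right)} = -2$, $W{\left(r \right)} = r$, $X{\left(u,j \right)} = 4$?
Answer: $- \frac{27215}{48} \approx -566.98$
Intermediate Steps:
$w{\left(A,v \right)} = 3$ ($w{\left(A,v \right)} = 7 - 4 = 3$)
$m = 2689$ ($m = -2 + 2691 = 2689$)
$t{\left(C \right)} = -2 + 2 C$ ($t{\left(C \right)} = \left(C - 2\right) + C = \left(-2 + C\right) + C = -2 + 2 C$)
$\frac{m}{t{\left(25 \right)}} - \frac{1869}{w{\left(W{\left(8 \right)},-58 \right)}} = \frac{2689}{-2 + 2 \cdot 25} - \frac{1869}{3} = \frac{2689}{-2 + 50} - 623 = \frac{2689}{48} - 623 = - \frac{27215}{48}$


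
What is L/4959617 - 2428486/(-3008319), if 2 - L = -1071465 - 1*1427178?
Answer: 19561081677617/14920110053823 ≈ 1.3111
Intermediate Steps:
L = 2498645 (L = 2 - (-1071465 - 1*1427178) = 2 - (-1071465 - 1427178) = 2 - 1*(-2498643) = 2 + 2498643 = 2498645)
L/4959617 - 2428486/(-3008319) = 2498645/4959617 - 2428486/(-3008319) = 2498645*(1/4959617) - 2428486*(-1/3008319) = 2498645/4959617 + 2428486/3008319 = 19561081677617/14920110053823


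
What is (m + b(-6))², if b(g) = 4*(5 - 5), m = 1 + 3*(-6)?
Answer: 289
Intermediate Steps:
m = -17 (m = 1 - 18 = -17)
b(g) = 0 (b(g) = 4*0 = 0)
(m + b(-6))² = (-17 + 0)² = (-17)² = 289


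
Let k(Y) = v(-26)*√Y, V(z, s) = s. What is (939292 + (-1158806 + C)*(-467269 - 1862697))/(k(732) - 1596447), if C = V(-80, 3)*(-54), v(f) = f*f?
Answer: -1436992263559342620/849436172459 - 1216960876453920*√183/849436172459 ≈ -1.7111e+6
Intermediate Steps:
v(f) = f²
C = -162 (C = 3*(-54) = -162)
k(Y) = 676*√Y (k(Y) = (-26)²*√Y = 676*√Y)
(939292 + (-1158806 + C)*(-467269 - 1862697))/(k(732) - 1596447) = (939292 + (-1158806 - 162)*(-467269 - 1862697))/(676*√732 - 1596447) = (939292 - 1158968*(-2329966))/(676*(2*√183) - 1596447) = (939292 + 2700356035088)/(1352*√183 - 1596447) = 2700356974380/(-1596447 + 1352*√183)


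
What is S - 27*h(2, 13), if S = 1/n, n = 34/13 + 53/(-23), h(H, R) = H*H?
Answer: -9745/93 ≈ -104.78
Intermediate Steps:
h(H, R) = H²
n = 93/299 (n = 34*(1/13) + 53*(-1/23) = 34/13 - 53/23 = 93/299 ≈ 0.31104)
S = 299/93 (S = 1/(93/299) = 299/93 ≈ 3.2151)
S - 27*h(2, 13) = 299/93 - 27*2² = 299/93 - 27*4 = 299/93 - 108 = -9745/93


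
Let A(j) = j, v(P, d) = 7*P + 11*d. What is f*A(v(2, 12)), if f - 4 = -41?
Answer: -5402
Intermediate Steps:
f = -37 (f = 4 - 41 = -37)
f*A(v(2, 12)) = -37*(7*2 + 11*12) = -37*(14 + 132) = -37*146 = -5402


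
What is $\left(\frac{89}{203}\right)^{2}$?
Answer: $\frac{7921}{41209} \approx 0.19222$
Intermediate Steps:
$\left(\frac{89}{203}\right)^{2} = \frac{7921}{41209}$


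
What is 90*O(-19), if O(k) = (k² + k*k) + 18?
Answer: 66600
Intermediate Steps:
O(k) = 18 + 2*k² (O(k) = (k² + k²) + 18 = 2*k² + 18 = 18 + 2*k²)
90*O(-19) = 90*(18 + 2*(-19)²) = 90*(18 + 2*361) = 90*(18 + 722) = 90*740 = 66600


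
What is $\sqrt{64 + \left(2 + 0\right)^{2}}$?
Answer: $2 \sqrt{17} \approx 8.2462$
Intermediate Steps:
$\sqrt{64 + \left(2 + 0\right)^{2}} = \sqrt{64 + 2^{2}} = \sqrt{64 + 4} = \sqrt{68} = 2 \sqrt{17}$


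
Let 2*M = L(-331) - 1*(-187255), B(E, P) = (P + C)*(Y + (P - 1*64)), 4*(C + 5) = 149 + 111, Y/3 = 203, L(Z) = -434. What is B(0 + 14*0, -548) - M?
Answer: -183893/2 ≈ -91947.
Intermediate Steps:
Y = 609 (Y = 3*203 = 609)
C = 60 (C = -5 + (149 + 111)/4 = -5 + (1/4)*260 = -5 + 65 = 60)
B(E, P) = (60 + P)*(545 + P) (B(E, P) = (P + 60)*(609 + (P - 1*64)) = (60 + P)*(609 + (P - 64)) = (60 + P)*(609 + (-64 + P)) = (60 + P)*(545 + P))
M = 186821/2 (M = (-434 - 1*(-187255))/2 = (-434 + 187255)/2 = (1/2)*186821 = 186821/2 ≈ 93411.)
B(0 + 14*0, -548) - M = (32700 + (-548)**2 + 605*(-548)) - 1*186821/2 = (32700 + 300304 - 331540) - 186821/2 = 1464 - 186821/2 = -183893/2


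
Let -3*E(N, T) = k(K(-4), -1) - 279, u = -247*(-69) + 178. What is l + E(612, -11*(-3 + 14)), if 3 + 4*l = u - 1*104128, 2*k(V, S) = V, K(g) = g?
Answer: -129803/6 ≈ -21634.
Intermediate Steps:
k(V, S) = V/2
u = 17221 (u = 17043 + 178 = 17221)
E(N, T) = 281/3 (E(N, T) = -((½)*(-4) - 279)/3 = -(-2 - 279)/3 = -⅓*(-281) = 281/3)
l = -43455/2 (l = -¾ + (17221 - 1*104128)/4 = -¾ + (17221 - 104128)/4 = -¾ + (¼)*(-86907) = -¾ - 86907/4 = -43455/2 ≈ -21728.)
l + E(612, -11*(-3 + 14)) = -43455/2 + 281/3 = -129803/6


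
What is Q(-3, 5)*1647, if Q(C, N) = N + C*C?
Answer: 23058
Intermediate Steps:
Q(C, N) = N + C²
Q(-3, 5)*1647 = (5 + (-3)²)*1647 = (5 + 9)*1647 = 14*1647 = 23058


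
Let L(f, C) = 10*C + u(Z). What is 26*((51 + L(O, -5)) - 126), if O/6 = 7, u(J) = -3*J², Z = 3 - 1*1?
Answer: -3562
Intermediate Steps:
Z = 2 (Z = 3 - 1 = 2)
O = 42 (O = 6*7 = 42)
L(f, C) = -12 + 10*C (L(f, C) = 10*C - 3*2² = 10*C - 3*4 = 10*C - 12 = -12 + 10*C)
26*((51 + L(O, -5)) - 126) = 26*((51 + (-12 + 10*(-5))) - 126) = 26*((51 + (-12 - 50)) - 126) = 26*((51 - 62) - 126) = 26*(-11 - 126) = 26*(-137) = -3562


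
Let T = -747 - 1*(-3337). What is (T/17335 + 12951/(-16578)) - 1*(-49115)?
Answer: 313654865753/6386214 ≈ 49114.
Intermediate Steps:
T = 2590 (T = -747 + 3337 = 2590)
(T/17335 + 12951/(-16578)) - 1*(-49115) = (2590/17335 + 12951/(-16578)) - 1*(-49115) = (2590*(1/17335) + 12951*(-1/16578)) + 49115 = (518/3467 - 1439/1842) + 49115 = -4034857/6386214 + 49115 = 313654865753/6386214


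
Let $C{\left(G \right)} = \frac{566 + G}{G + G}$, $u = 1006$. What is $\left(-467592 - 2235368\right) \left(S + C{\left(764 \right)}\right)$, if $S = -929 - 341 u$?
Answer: $\frac{177581927838900}{191} \approx 9.2975 \cdot 10^{11}$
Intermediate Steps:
$C{\left(G \right)} = \frac{566 + G}{2 G}$
$S = -343975$ ($S = -929 - 343046 = -343975$)
$\left(-467592 - 2235368\right) \left(S + C{\left(764 \right)}\right) = \left(-467592 - 2235368\right) \left(-343975 + \frac{566 + 764}{2 \cdot 764}\right) = - 2702960 \left(-343975 + \frac{1}{2} \cdot \frac{1}{764} \cdot 1330\right) = - 2702960 \left(-343975 + \frac{665}{764}\right) = \left(-2702960\right) \left(- \frac{262796235}{764}\right) = \frac{177581927838900}{191}$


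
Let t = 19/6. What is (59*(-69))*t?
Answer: -25783/2 ≈ -12892.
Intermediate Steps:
t = 19/6 (t = 19*(⅙) = 19/6 ≈ 3.1667)
(59*(-69))*t = (59*(-69))*(19/6) = -4071*19/6 = -25783/2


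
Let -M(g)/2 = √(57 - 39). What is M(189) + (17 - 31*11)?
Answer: -324 - 6*√2 ≈ -332.49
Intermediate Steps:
M(g) = -6*√2 (M(g) = -2*√(57 - 39) = -6*√2)
M(189) + (17 - 31*11) = -6*√2 + (17 - 31*11) = -6*√2 + (17 - 341) = -6*√2 - 324 = -324 - 6*√2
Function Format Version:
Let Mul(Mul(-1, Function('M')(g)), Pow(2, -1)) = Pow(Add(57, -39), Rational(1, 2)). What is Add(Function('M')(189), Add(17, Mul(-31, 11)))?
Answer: Add(-324, Mul(-6, Pow(2, Rational(1, 2)))) ≈ -332.49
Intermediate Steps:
Function('M')(g) = Mul(-6, Pow(2, Rational(1, 2))) (Function('M')(g) = Mul(-2, Pow(Add(57, -39), Rational(1, 2))) = Mul(-2, Pow(18, Rational(1, 2))) = Mul(-2, Mul(3, Pow(2, Rational(1, 2)))) = Mul(-6, Pow(2, Rational(1, 2))))
Add(Function('M')(189), Add(17, Mul(-31, 11))) = Add(Mul(-6, Pow(2, Rational(1, 2))), Add(17, Mul(-31, 11))) = Add(Mul(-6, Pow(2, Rational(1, 2))), Add(17, -341)) = Add(Mul(-6, Pow(2, Rational(1, 2))), -324) = Add(-324, Mul(-6, Pow(2, Rational(1, 2))))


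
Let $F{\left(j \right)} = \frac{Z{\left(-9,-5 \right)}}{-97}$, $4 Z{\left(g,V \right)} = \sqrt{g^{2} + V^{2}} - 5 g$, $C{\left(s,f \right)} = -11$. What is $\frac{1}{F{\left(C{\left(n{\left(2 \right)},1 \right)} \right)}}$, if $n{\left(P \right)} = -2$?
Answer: $- \frac{17460}{1919} + \frac{388 \sqrt{106}}{1919} \approx -7.0168$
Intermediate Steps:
$Z{\left(g,V \right)} = - \frac{5 g}{4} + \frac{\sqrt{V^{2} + g^{2}}}{4}$ ($Z{\left(g,V \right)} = \frac{\sqrt{g^{2} + V^{2}} - 5 g}{4} = \frac{\sqrt{V^{2} + g^{2}} - 5 g}{4} = - \frac{5 g}{4} + \frac{\sqrt{V^{2} + g^{2}}}{4}$)
$F{\left(j \right)} = - \frac{45}{388} - \frac{\sqrt{106}}{388}$ ($F{\left(j \right)} = \frac{\left(- \frac{5}{4}\right) \left(-9\right) + \frac{\sqrt{\left(-5\right)^{2} + \left(-9\right)^{2}}}{4}}{-97} = \left(\frac{45}{4} + \frac{\sqrt{25 + 81}}{4}\right) \left(- \frac{1}{97}\right) = \left(\frac{45}{4} + \frac{\sqrt{106}}{4}\right) \left(- \frac{1}{97}\right) = - \frac{45}{388} - \frac{\sqrt{106}}{388}$)
$\frac{1}{F{\left(C{\left(n{\left(2 \right)},1 \right)} \right)}} = \frac{1}{- \frac{45}{388} - \frac{\sqrt{106}}{388}}$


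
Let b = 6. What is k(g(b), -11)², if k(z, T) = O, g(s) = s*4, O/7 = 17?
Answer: 14161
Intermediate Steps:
O = 119 (O = 7*17 = 119)
g(s) = 4*s
k(z, T) = 119
k(g(b), -11)² = 119² = 14161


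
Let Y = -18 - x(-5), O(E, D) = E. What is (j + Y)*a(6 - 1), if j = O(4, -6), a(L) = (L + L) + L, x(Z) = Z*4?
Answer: 90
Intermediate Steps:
x(Z) = 4*Z
a(L) = 3*L (a(L) = 2*L + L = 3*L)
j = 4
Y = 2 (Y = -18 - 4*(-5) = -18 - 1*(-20) = -18 + 20 = 2)
(j + Y)*a(6 - 1) = (4 + 2)*(3*(6 - 1)) = 6*(3*5) = 6*15 = 90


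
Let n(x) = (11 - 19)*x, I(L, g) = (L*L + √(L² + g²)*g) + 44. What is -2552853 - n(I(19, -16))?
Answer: -2549613 - 128*√617 ≈ -2.5528e+6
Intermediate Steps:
I(L, g) = 44 + L² + g*√(L² + g²) (I(L, g) = (L² + g*√(L² + g²)) + 44 = 44 + L² + g*√(L² + g²))
n(x) = -8*x
-2552853 - n(I(19, -16)) = -2552853 - (-8)*(44 + 19² - 16*√(19² + (-16)²)) = -2552853 - (-8)*(44 + 361 - 16*√(361 + 256)) = -2552853 - (-8)*(44 + 361 - 16*√617) = -2552853 - (-8)*(405 - 16*√617) = -2552853 - (-3240 + 128*√617) = -2552853 + (3240 - 128*√617) = -2549613 - 128*√617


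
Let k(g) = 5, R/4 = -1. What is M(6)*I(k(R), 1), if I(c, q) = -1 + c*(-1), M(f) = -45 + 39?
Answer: 36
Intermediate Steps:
M(f) = -6
R = -4 (R = 4*(-1) = -4)
I(c, q) = -1 - c
M(6)*I(k(R), 1) = -6*(-1 - 1*5) = -6*(-1 - 5) = -6*(-6) = 36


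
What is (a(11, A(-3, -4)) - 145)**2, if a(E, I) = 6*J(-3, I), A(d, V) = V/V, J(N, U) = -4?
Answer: 28561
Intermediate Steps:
A(d, V) = 1
a(E, I) = -24 (a(E, I) = 6*(-4) = -24)
(a(11, A(-3, -4)) - 145)**2 = (-24 - 145)**2 = (-169)**2 = 28561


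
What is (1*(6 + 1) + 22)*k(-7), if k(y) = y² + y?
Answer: 1218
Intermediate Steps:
k(y) = y + y²
(1*(6 + 1) + 22)*k(-7) = (1*(6 + 1) + 22)*(-7*(1 - 7)) = (1*7 + 22)*(-7*(-6)) = (7 + 22)*42 = 29*42 = 1218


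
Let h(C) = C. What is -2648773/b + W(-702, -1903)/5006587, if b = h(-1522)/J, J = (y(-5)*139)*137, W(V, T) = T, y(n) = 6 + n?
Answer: 252535173320485927/7620025414 ≈ 3.3141e+7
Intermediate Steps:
J = 19043 (J = ((6 - 5)*139)*137 = (1*139)*137 = 139*137 = 19043)
b = -1522/19043 ≈ -0.079924
-2648773/b + W(-702, -1903)/5006587 = -2648773/(-1522/19043) - 1903/5006587 = -2648773*(-19043/1522) - 1903*1/5006587 = 50440584239/1522 - 1903/5006587 = 252535173320485927/7620025414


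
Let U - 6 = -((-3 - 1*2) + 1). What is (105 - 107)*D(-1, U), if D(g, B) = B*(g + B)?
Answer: -180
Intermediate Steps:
U = 10 (U = 6 - ((-3 - 1*2) + 1) = 6 - ((-3 - 2) + 1) = 6 - (-5 + 1) = 6 - 1*(-4) = 6 + 4 = 10)
D(g, B) = B*(B + g)
(105 - 107)*D(-1, U) = (105 - 107)*(10*(10 - 1)) = -20*9 = -2*90 = -180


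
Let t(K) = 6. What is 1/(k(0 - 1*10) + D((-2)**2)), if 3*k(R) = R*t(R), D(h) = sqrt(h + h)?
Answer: -5/98 - sqrt(2)/196 ≈ -0.058236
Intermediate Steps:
D(h) = sqrt(2)*sqrt(h) (D(h) = sqrt(2*h) = sqrt(2)*sqrt(h))
k(R) = 2*R (k(R) = (R*6)/3 = (6*R)/3 = 2*R)
1/(k(0 - 1*10) + D((-2)**2)) = 1/(2*(0 - 1*10) + sqrt(2)*sqrt((-2)**2)) = 1/(2*(0 - 10) + sqrt(2)*sqrt(4)) = 1/(2*(-10) + sqrt(2)*2) = 1/(-20 + 2*sqrt(2))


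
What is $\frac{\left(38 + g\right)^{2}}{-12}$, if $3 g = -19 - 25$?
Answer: $- \frac{1225}{27} \approx -45.37$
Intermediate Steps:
$g = - \frac{44}{3}$ ($g = \frac{-19 - 25}{3} = \frac{1}{3} \left(-44\right) = - \frac{44}{3} \approx -14.667$)
$\frac{\left(38 + g\right)^{2}}{-12} = \frac{\left(38 - \frac{44}{3}\right)^{2}}{-12} = \left(\frac{70}{3}\right)^{2} \left(- \frac{1}{12}\right) = \frac{4900}{9} \left(- \frac{1}{12}\right) = - \frac{1225}{27}$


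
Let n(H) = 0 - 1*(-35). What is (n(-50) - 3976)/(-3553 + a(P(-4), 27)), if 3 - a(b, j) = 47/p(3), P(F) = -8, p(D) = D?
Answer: 21/19 ≈ 1.1053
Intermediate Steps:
n(H) = 35 (n(H) = 0 + 35 = 35)
a(b, j) = -38/3 (a(b, j) = 3 - 47/3 = -38/3)
(n(-50) - 3976)/(-3553 + a(P(-4), 27)) = (35 - 3976)/(-3553 - 38/3) = -3941/(-10697/3) = -3941*(-3/10697) = 21/19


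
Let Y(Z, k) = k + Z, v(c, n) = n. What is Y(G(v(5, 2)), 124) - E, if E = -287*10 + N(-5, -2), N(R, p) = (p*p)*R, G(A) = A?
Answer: 3016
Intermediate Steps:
N(R, p) = R*p**2 (N(R, p) = p**2*R = R*p**2)
Y(Z, k) = Z + k
E = -2890 (E = -287*10 - 5*(-2)**2 = -2870 - 5*4 = -2870 - 20 = -2890)
Y(G(v(5, 2)), 124) - E = (2 + 124) - 1*(-2890) = 126 + 2890 = 3016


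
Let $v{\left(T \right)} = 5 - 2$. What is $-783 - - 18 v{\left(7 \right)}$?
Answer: $-729$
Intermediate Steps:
$v{\left(T \right)} = 3$ ($v{\left(T \right)} = 5 - 2 = 3$)
$-783 - - 18 v{\left(7 \right)} = -783 - \left(-18\right) 3 = -783 - -54 = -783 + 54 = -729$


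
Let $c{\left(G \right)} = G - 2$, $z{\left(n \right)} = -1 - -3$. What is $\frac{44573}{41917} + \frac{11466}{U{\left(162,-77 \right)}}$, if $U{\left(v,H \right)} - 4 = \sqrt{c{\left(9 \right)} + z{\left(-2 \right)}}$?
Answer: $\frac{68704619}{41917} \approx 1639.1$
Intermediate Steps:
$z{\left(n \right)} = 2$ ($z{\left(n \right)} = -1 + 3 = 2$)
$c{\left(G \right)} = -2 + G$ ($c{\left(G \right)} = G - 2 = -2 + G$)
$U{\left(v,H \right)} = 7$ ($U{\left(v,H \right)} = 4 + \sqrt{\left(-2 + 9\right) + 2} = 4 + \sqrt{7 + 2} = 4 + \sqrt{9} = 4 + 3 = 7$)
$\frac{44573}{41917} + \frac{11466}{U{\left(162,-77 \right)}} = \frac{44573}{41917} + \frac{11466}{7} = 44573 \cdot \frac{1}{41917} + 11466 \cdot \frac{1}{7} = \frac{44573}{41917} + 1638 = \frac{68704619}{41917}$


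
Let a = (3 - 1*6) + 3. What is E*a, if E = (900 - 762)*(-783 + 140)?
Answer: 0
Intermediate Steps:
E = -88734 (E = 138*(-643) = -88734)
a = 0 (a = (3 - 6) + 3 = -3 + 3 = 0)
E*a = -88734*0 = 0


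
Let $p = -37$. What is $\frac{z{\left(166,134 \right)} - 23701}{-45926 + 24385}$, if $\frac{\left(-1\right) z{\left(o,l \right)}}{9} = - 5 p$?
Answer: $\frac{25366}{21541} \approx 1.1776$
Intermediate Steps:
$z{\left(o,l \right)} = -1665$ ($z{\left(o,l \right)} = - 9 \left(\left(-5\right) \left(-37\right)\right) = \left(-9\right) 185 = -1665$)
$\frac{z{\left(166,134 \right)} - 23701}{-45926 + 24385} = \frac{-1665 - 23701}{-45926 + 24385} = - \frac{25366}{-21541} = \left(-25366\right) \left(- \frac{1}{21541}\right) = \frac{25366}{21541}$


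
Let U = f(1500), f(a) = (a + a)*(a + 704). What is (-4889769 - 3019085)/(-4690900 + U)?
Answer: -3954427/960550 ≈ -4.1168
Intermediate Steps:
f(a) = 2*a*(704 + a) (f(a) = (2*a)*(704 + a) = 2*a*(704 + a))
U = 6612000 (U = 2*1500*(704 + 1500) = 2*1500*2204 = 6612000)
(-4889769 - 3019085)/(-4690900 + U) = (-4889769 - 3019085)/(-4690900 + 6612000) = -7908854/1921100 = -7908854*1/1921100 = -3954427/960550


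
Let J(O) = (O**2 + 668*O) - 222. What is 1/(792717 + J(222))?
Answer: 1/990075 ≈ 1.0100e-6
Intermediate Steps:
J(O) = -222 + O**2 + 668*O
1/(792717 + J(222)) = 1/(792717 + (-222 + 222**2 + 668*222)) = 1/(792717 + (-222 + 49284 + 148296)) = 1/(792717 + 197358) = 1/990075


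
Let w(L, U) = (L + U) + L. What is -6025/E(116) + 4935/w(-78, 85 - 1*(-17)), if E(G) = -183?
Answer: -64195/1098 ≈ -58.465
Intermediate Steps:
w(L, U) = U + 2*L
-6025/E(116) + 4935/w(-78, 85 - 1*(-17)) = -6025/(-183) + 4935/((85 - 1*(-17)) + 2*(-78)) = -6025*(-1/183) + 4935/((85 + 17) - 156) = 6025/183 + 4935/(102 - 156) = 6025/183 + 4935/(-54) = 6025/183 + 4935*(-1/54) = 6025/183 - 1645/18 = -64195/1098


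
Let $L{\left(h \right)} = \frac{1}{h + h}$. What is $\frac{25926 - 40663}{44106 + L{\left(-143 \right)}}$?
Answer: $- \frac{4214782}{12614315} \approx -0.33413$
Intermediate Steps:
$L{\left(h \right)} = \frac{1}{2 h}$
$\frac{25926 - 40663}{44106 + L{\left(-143 \right)}} = \frac{25926 - 40663}{44106 + \frac{1}{2 \left(-143\right)}} = - \frac{14737}{44106 + \frac{1}{2} \left(- \frac{1}{143}\right)} = - \frac{14737}{44106 - \frac{1}{286}} = - \frac{14737}{\frac{12614315}{286}} = \left(-14737\right) \frac{286}{12614315} = - \frac{4214782}{12614315}$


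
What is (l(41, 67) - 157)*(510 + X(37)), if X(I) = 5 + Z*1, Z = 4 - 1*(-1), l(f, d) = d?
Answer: -46800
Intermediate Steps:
Z = 5 (Z = 4 + 1 = 5)
X(I) = 10 (X(I) = 5 + 5*1 = 5 + 5 = 10)
(l(41, 67) - 157)*(510 + X(37)) = (67 - 157)*(510 + 10) = -90*520 = -46800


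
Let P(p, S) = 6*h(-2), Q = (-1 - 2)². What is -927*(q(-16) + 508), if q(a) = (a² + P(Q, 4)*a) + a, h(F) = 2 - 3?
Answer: -782388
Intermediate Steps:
Q = 9 (Q = (-3)² = 9)
h(F) = -1
P(p, S) = -6 (P(p, S) = 6*(-1) = -6)
q(a) = a² - 5*a (q(a) = (a² - 6*a) + a = a² - 5*a)
-927*(q(-16) + 508) = -927*(-16*(-5 - 16) + 508) = -927*(-16*(-21) + 508) = -927*(336 + 508) = -927*844 = -782388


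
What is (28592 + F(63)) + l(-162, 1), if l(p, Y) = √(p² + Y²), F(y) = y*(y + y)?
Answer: 36530 + √26245 ≈ 36692.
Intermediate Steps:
F(y) = 2*y² (F(y) = y*(2*y) = 2*y²)
l(p, Y) = √(Y² + p²)
(28592 + F(63)) + l(-162, 1) = (28592 + 2*63²) + √(1² + (-162)²) = (28592 + 2*3969) + √(1 + 26244) = (28592 + 7938) + √26245 = 36530 + √26245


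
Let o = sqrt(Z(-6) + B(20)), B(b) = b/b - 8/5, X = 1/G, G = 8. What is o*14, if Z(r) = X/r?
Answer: 7*I*sqrt(2235)/30 ≈ 11.031*I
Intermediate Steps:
X = 1/8 ≈ 0.12500
B(b) = -3/5 (B(b) = 1 - 8*1/5 = 1 - 8/5 = -3/5)
Z(r) = 1/(8*r)
o = I*sqrt(2235)/60 (o = sqrt((1/8)/(-6) - 3/5) = sqrt((1/8)*(-1/6) - 3/5) = sqrt(-1/48 - 3/5) = sqrt(-149/240) = I*sqrt(2235)/60 ≈ 0.78793*I)
o*14 = (I*sqrt(2235)/60)*14 = 7*I*sqrt(2235)/30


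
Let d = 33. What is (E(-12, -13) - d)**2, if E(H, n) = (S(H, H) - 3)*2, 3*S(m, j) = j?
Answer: 2209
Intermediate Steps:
S(m, j) = j/3
E(H, n) = -6 + 2*H/3 (E(H, n) = (H/3 - 3)*2 = (-3 + H/3)*2 = -6 + 2*H/3)
(E(-12, -13) - d)**2 = ((-6 + (2/3)*(-12)) - 1*33)**2 = ((-6 - 8) - 33)**2 = (-14 - 33)**2 = (-47)**2 = 2209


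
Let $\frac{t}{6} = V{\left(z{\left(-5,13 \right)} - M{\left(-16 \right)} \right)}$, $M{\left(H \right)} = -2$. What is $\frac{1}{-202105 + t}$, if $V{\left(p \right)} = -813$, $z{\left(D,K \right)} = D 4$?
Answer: $- \frac{1}{206983} \approx -4.8313 \cdot 10^{-6}$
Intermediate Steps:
$z{\left(D,K \right)} = 4 D$
$t = -4878$ ($t = 6 \left(-813\right) = -4878$)
$\frac{1}{-202105 + t} = \frac{1}{-202105 - 4878} = \frac{1}{-206983} = - \frac{1}{206983}$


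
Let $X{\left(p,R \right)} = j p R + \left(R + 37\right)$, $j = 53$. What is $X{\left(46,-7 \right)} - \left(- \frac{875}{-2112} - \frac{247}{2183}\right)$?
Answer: $- \frac{78545798317}{4610496} \approx -17036.0$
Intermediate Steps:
$X{\left(p,R \right)} = 37 + R + 53 R p$ ($X{\left(p,R \right)} = 53 p R + \left(R + 37\right) = 53 R p + \left(37 + R\right) = 37 + R + 53 R p$)
$X{\left(46,-7 \right)} - \left(- \frac{875}{-2112} - \frac{247}{2183}\right) = \left(37 - 7 + 53 \left(-7\right) 46\right) - \left(- \frac{875}{-2112} - \frac{247}{2183}\right) = \left(37 - 7 - 17066\right) - \left(\left(-875\right) \left(- \frac{1}{2112}\right) - \frac{247}{2183}\right) = -17036 - \left(\frac{875}{2112} - \frac{247}{2183}\right) = -17036 - \frac{1388461}{4610496} = - \frac{78545798317}{4610496}$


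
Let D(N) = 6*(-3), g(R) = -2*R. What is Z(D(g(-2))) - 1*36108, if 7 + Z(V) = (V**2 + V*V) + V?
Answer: -35485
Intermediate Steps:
D(N) = -18
Z(V) = -7 + V + 2*V**2 (Z(V) = -7 + ((V**2 + V*V) + V) = -7 + ((V**2 + V**2) + V) = -7 + (2*V**2 + V) = -7 + (V + 2*V**2) = -7 + V + 2*V**2)
Z(D(g(-2))) - 1*36108 = (-7 - 18 + 2*(-18)**2) - 1*36108 = (-7 - 18 + 2*324) - 36108 = (-7 - 18 + 648) - 36108 = 623 - 36108 = -35485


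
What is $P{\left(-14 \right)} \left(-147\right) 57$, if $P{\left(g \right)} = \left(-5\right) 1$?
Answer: $41895$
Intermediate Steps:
$P{\left(g \right)} = -5$
$P{\left(-14 \right)} \left(-147\right) 57 = \left(-5\right) \left(-147\right) 57 = 735 \cdot 57 = 41895$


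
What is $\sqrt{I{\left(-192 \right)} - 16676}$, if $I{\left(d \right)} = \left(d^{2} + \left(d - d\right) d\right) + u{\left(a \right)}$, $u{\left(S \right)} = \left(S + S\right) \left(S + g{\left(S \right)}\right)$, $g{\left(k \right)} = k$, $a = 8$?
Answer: $2 \sqrt{5111} \approx 142.98$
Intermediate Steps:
$u{\left(S \right)} = 4 S^{2}$ ($u{\left(S \right)} = \left(S + S\right) \left(S + S\right) = 2 S 2 S = 4 S^{2}$)
$I{\left(d \right)} = 256 + d^{2}$ ($I{\left(d \right)} = \left(d^{2} + \left(d - d\right) d\right) + 4 \cdot 8^{2} = \left(d^{2} + 0 d\right) + 4 \cdot 64 = \left(d^{2} + 0\right) + 256 = d^{2} + 256 = 256 + d^{2}$)
$\sqrt{I{\left(-192 \right)} - 16676} = \sqrt{\left(256 + \left(-192\right)^{2}\right) - 16676} = \sqrt{\left(256 + 36864\right) - 16676} = \sqrt{37120 - 16676} = \sqrt{20444} = 2 \sqrt{5111}$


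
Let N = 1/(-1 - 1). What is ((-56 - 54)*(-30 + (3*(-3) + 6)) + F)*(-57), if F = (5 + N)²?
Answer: -832257/4 ≈ -2.0806e+5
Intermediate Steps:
N = -½ (N = 1/(-2) = -½ ≈ -0.50000)
F = 81/4 (F = (5 - ½)² = (9/2)² = 81/4 ≈ 20.250)
((-56 - 54)*(-30 + (3*(-3) + 6)) + F)*(-57) = ((-56 - 54)*(-30 + (3*(-3) + 6)) + 81/4)*(-57) = (-110*(-30 + (-9 + 6)) + 81/4)*(-57) = (-110*(-30 - 3) + 81/4)*(-57) = (-110*(-33) + 81/4)*(-57) = (3630 + 81/4)*(-57) = (14601/4)*(-57) = -832257/4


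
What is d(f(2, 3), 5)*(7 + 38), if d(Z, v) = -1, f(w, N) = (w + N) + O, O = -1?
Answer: -45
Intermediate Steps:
f(w, N) = -1 + N + w (f(w, N) = (w + N) - 1 = (N + w) - 1 = -1 + N + w)
d(f(2, 3), 5)*(7 + 38) = -(7 + 38) = -1*45 = -45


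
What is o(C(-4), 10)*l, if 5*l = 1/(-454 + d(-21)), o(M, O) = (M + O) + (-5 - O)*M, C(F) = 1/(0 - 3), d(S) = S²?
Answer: -44/195 ≈ -0.22564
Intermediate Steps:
C(F) = -⅓ (C(F) = 1/(-3) = -⅓)
o(M, O) = M + O + M*(-5 - O) (o(M, O) = (M + O) + M*(-5 - O) = M + O + M*(-5 - O))
l = -1/65 (l = 1/(5*(-454 + (-21)²)) = 1/(5*(-454 + 441)) = (⅕)/(-13) = (⅕)*(-1/13) = -1/65 ≈ -0.015385)
o(C(-4), 10)*l = (10 - 4*(-⅓) - 1*(-⅓)*10)*(-1/65) = (10 + 4/3 + 10/3)*(-1/65) = (44/3)*(-1/65) = -44/195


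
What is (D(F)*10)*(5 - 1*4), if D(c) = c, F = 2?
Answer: 20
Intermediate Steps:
(D(F)*10)*(5 - 1*4) = (2*10)*(5 - 1*4) = 20*(5 - 4) = 20*1 = 20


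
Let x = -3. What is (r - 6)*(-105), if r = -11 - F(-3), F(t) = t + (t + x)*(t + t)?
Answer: 5250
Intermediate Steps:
F(t) = t + 2*t*(-3 + t) (F(t) = t + (t - 3)*(t + t) = t + (-3 + t)*(2*t) = t + 2*t*(-3 + t))
r = -44 (r = -11 - (-3)*(-5 + 2*(-3)) = -11 - (-3)*(-5 - 6) = -11 - (-3)*(-11) = -11 - 1*33 = -11 - 33 = -44)
(r - 6)*(-105) = (-44 - 6)*(-105) = -50*(-105) = 5250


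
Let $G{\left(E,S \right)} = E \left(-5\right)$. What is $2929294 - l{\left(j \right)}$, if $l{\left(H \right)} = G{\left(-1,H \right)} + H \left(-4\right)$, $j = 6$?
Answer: $2929313$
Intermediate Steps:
$G{\left(E,S \right)} = - 5 E$
$l{\left(H \right)} = 5 - 4 H$ ($l{\left(H \right)} = \left(-5\right) \left(-1\right) + H \left(-4\right) = 5 - 4 H$)
$2929294 - l{\left(j \right)} = 2929294 - \left(5 - 24\right) = 2929294 - -19 = 2929294 + 19 = 2929313$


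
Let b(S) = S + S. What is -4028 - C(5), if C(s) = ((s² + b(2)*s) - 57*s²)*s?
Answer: 2872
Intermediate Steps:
b(S) = 2*S
C(s) = s*(-56*s² + 4*s) (C(s) = ((s² + (2*2)*s) - 57*s²)*s = ((s² + 4*s) - 57*s²)*s = (-56*s² + 4*s)*s = s*(-56*s² + 4*s))
-4028 - C(5) = -4028 - 5²*(4 - 56*5) = -4028 - 25*(4 - 280) = -4028 - 25*(-276) = -4028 - 1*(-6900) = -4028 + 6900 = 2872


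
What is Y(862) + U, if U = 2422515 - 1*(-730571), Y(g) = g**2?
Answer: 3896130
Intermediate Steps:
U = 3153086 (U = 2422515 + 730571 = 3153086)
Y(862) + U = 862**2 + 3153086 = 743044 + 3153086 = 3896130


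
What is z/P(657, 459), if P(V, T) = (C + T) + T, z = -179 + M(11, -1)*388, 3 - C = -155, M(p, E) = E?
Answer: -567/1076 ≈ -0.52695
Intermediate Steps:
C = 158 (C = 3 - 1*(-155) = 3 + 155 = 158)
z = -567 (z = -179 - 1*388 = -179 - 388 = -567)
P(V, T) = 158 + 2*T (P(V, T) = (158 + T) + T = 158 + 2*T)
z/P(657, 459) = -567/(158 + 2*459) = -567/(158 + 918) = -567/1076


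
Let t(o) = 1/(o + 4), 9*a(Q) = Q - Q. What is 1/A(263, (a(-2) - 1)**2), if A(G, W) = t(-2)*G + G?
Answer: 2/789 ≈ 0.0025349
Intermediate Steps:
a(Q) = 0 (a(Q) = (Q - Q)/9 = (1/9)*0 = 0)
t(o) = 1/(4 + o)
A(G, W) = 3*G/2 (A(G, W) = G/(4 - 2) + G = G/2 + G = 3*G/2)
1/A(263, (a(-2) - 1)**2) = 1/((3/2)*263) = 1/(789/2) = 2/789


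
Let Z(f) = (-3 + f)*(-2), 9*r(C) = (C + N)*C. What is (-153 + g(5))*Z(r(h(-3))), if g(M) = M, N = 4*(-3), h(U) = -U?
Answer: -1776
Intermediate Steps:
N = -12
r(C) = C*(-12 + C)/9 (r(C) = ((C - 12)*C)/9 = ((-12 + C)*C)/9 = (C*(-12 + C))/9 = C*(-12 + C)/9)
Z(f) = 6 - 2*f
(-153 + g(5))*Z(r(h(-3))) = (-153 + 5)*(6 - 2*(-1*(-3))*(-12 - 1*(-3))/9) = -148*(6 - 2*3*(-12 + 3)/9) = -148*(6 - 2*3*(-9)/9) = -148*(6 - 2*(-3)) = -148*(6 + 6) = -148*12 = -1776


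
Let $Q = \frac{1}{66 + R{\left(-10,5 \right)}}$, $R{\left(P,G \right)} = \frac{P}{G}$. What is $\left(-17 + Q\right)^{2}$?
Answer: $\frac{1181569}{4096} \approx 288.47$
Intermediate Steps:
$Q = \frac{1}{64}$ ($Q = \frac{1}{66 - \frac{10}{5}} = \frac{1}{66 - 2} = \frac{1}{64} \approx 0.015625$)
$\left(-17 + Q\right)^{2} = \left(-17 + \frac{1}{64}\right)^{2} = \left(- \frac{1087}{64}\right)^{2} = \frac{1181569}{4096}$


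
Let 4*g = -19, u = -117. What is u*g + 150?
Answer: 2823/4 ≈ 705.75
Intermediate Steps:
g = -19/4 (g = (1/4)*(-19) = -19/4 ≈ -4.7500)
u*g + 150 = -117*(-19/4) + 150 = 2223/4 + 150 = 2823/4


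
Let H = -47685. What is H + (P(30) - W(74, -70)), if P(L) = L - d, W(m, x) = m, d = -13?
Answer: -47716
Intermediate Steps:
P(L) = 13 + L (P(L) = L - 1*(-13) = L + 13 = 13 + L)
H + (P(30) - W(74, -70)) = -47685 + ((13 + 30) - 1*74) = -47685 + (43 - 74) = -47685 - 31 = -47716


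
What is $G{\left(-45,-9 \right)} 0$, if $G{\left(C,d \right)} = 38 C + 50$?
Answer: $0$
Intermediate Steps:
$G{\left(C,d \right)} = 50 + 38 C$
$G{\left(-45,-9 \right)} 0 = \left(50 + 38 \left(-45\right)\right) 0 = \left(50 - 1710\right) 0 = \left(-1660\right) 0 = 0$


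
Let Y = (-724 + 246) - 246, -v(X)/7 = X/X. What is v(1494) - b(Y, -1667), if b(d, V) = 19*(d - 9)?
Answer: 13920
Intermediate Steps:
v(X) = -7 (v(X) = -7*X/X = -7*1 = -7)
Y = -724 (Y = -478 - 246 = -724)
b(d, V) = -171 + 19*d (b(d, V) = 19*(-9 + d) = -171 + 19*d)
v(1494) - b(Y, -1667) = -7 - (-171 + 19*(-724)) = -7 - (-171 - 13756) = -7 - 1*(-13927) = -7 + 13927 = 13920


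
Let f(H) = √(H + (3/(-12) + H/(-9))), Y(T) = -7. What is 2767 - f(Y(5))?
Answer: 2767 - I*√233/6 ≈ 2767.0 - 2.5441*I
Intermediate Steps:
f(H) = √(-¼ + 8*H/9) (f(H) = √(H + (3*(-1/12) + H*(-⅑))) = √(H + (-¼ - H/9)) = √(-¼ + 8*H/9))
2767 - f(Y(5)) = 2767 - √(-9 + 32*(-7))/6 = 2767 - √(-9 - 224)/6 = 2767 - √(-233)/6 = 2767 - I*√233/6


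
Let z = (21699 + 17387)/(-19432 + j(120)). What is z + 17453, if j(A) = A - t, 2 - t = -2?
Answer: 168541531/9658 ≈ 17451.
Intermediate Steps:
t = 4 (t = 2 - 1*(-2) = 2 + 2 = 4)
j(A) = -4 + A (j(A) = A - 1*4 = A - 4 = -4 + A)
z = -19543/9658 (z = (21699 + 17387)/(-19432 + (-4 + 120)) = 39086/(-19432 + 116) = 39086/(-19316) = 39086*(-1/19316) = -19543/9658 ≈ -2.0235)
z + 17453 = -19543/9658 + 17453 = 168541531/9658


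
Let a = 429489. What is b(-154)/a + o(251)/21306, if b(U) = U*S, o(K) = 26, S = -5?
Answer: 4595389/1525115439 ≈ 0.0030131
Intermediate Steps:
b(U) = -5*U (b(U) = U*(-5) = -5*U)
b(-154)/a + o(251)/21306 = -5*(-154)/429489 + 26/21306 = 770*(1/429489) + 26*(1/21306) = 770/429489 + 13/10653 = 4595389/1525115439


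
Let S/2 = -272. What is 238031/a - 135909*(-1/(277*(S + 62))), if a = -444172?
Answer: -46073721641/29651590204 ≈ -1.5538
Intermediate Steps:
S = -544 (S = 2*(-272) = -544)
238031/a - 135909*(-1/(277*(S + 62))) = 238031/(-444172) - 135909*(-1/(277*(-544 + 62))) = 238031*(-1/444172) - 135909/((-277*(-482))) = -238031/444172 - 135909/133514 = -46073721641/29651590204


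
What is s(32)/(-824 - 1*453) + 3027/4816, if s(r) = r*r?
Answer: -1066105/6150032 ≈ -0.17335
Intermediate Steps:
s(r) = r**2
s(32)/(-824 - 1*453) + 3027/4816 = 32**2/(-824 - 1*453) + 3027/4816 = 1024/(-824 - 453) + 3027*(1/4816) = 1024/(-1277) + 3027/4816 = 1024*(-1/1277) + 3027/4816 = -1024/1277 + 3027/4816 = -1066105/6150032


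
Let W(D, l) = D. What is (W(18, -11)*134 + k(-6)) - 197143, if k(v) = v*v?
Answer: -194695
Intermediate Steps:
k(v) = v²
(W(18, -11)*134 + k(-6)) - 197143 = (18*134 + (-6)²) - 197143 = (2412 + 36) - 197143 = 2448 - 197143 = -194695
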